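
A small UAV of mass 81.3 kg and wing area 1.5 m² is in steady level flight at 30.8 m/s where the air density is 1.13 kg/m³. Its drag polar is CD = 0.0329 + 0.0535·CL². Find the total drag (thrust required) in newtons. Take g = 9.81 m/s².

Weight W = mg = 81.3 × 9.81 = 797.55 N; in level flight L = W.
q = ½ρv² = ½ × 1.13 × 30.8² = 536 Pa.
Required CL = L/(qS) = 797.55/(536·1.5) = 0.992.
CD = 0.0329 + 0.0535 × 0.992² = 0.08555.
D = q·S·CD = 536 × 1.5 × 0.08555 = 68.78 N

D = 68.8 N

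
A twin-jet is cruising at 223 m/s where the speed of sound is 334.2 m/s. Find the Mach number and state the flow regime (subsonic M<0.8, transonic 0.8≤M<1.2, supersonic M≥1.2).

M = v/a = 223 / 334.2 = 0.667
M = 0.667 → subsonic.

M = 0.667 (subsonic)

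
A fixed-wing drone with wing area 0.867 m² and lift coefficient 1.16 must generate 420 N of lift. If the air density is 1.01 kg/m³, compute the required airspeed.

L = ½ρv²S·CL ⇒ v = √(2L/(ρ·S·CL))
v = √(2 × 420 / (1.01 × 0.867 × 1.16)) = √827 = 28.8 m/s

v = 28.8 m/s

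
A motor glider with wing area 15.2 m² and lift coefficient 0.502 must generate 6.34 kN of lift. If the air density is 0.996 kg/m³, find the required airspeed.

v = 40.8 m/s

L = ½ρv²S·CL ⇒ v = √(2L/(ρ·S·CL))
v = √(2 × 6340 / (0.996 × 15.2 × 0.502)) = √1668 = 40.8 m/s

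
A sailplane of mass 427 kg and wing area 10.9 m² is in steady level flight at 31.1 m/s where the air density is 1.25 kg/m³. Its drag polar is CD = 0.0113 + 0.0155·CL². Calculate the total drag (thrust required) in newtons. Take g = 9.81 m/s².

Level flight ⇒ L = W = m·g = 427 × 9.81 = 4188.9 N.
q = ½ρv² = ½ × 1.25 × 31.1² = 604.5 Pa.
Required CL = L/(qS) = 4188.9/(604.5·10.9) = 0.6357.
CD = 0.0113 + 0.0155 × 0.6357² = 0.01756.
D = q·S·CD = 604.5 × 10.9 × 0.01756 = 115.7 N

D = 116 N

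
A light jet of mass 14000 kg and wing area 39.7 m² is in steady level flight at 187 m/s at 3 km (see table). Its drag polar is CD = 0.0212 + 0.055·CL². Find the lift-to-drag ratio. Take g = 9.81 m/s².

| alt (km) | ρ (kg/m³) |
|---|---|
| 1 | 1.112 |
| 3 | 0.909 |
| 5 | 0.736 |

At 3 km, from the table: ρ = 0.909 kg/m³.
Weight W = mg = 14000 × 9.81 = 1.3734×10^5 N; in level flight L = W.
q = ½ρv² = ½ × 0.909 × 187² = 15890 Pa.
CL = W/(q·S) = 1.3734×10^5 / (15890 × 39.7) = 0.2177.
CD = 0.0212 + 0.055 × 0.2177² = 0.02381.
L/D = CL/CD = 0.2177 / 0.02381 = 9.14

L/D = 9.14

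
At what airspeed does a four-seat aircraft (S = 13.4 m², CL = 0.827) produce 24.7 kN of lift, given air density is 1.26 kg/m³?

v = 59.5 m/s

L = ½ρv²S·CL ⇒ v = √(2L/(ρ·S·CL))
v = √(2 × 24700 / (1.26 × 13.4 × 0.827)) = √3538 = 59.5 m/s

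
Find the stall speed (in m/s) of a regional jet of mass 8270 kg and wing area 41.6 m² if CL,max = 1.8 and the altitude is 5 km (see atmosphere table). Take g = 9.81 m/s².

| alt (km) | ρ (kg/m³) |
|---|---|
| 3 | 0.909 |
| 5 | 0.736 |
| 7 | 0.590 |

At 5 km, from the table: ρ = 0.736 kg/m³.
At stall, lift equals weight: L = W = m·g = 8270 × 9.81 = 81130 N.
From L = ½ρV²S·CL,max = W: V_stall = √(2W/(ρSCL,max)) = √(2·81130/(0.736·41.6·1.8))
V_stall = √2944 = 54.3 m/s

V_stall = 54.3 m/s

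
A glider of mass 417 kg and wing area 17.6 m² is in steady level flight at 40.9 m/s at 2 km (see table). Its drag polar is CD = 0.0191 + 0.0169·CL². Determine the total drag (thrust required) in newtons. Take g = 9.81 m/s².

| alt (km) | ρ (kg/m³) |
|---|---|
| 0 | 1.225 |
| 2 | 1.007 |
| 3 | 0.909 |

At 2 km, from the table: ρ = 1.007 kg/m³.
Level flight ⇒ L = W = m·g = 417 × 9.81 = 4090.8 N.
Dynamic pressure q = 0.5 × 1.007 × 40.9² = 842.3 Pa.
CL = W/(q·S) = 4090.8 / (842.3 × 17.6) = 0.276.
CD = 0.0191 + 0.0169 × 0.276² = 0.02039.
D = q·S·CD = 842.3 × 17.6 × 0.02039 = 302.2 N

D = 302 N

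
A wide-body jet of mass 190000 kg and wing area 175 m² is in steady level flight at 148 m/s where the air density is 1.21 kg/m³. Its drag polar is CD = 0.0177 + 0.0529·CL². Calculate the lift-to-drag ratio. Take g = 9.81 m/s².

Level flight ⇒ L = W = m·g = 190000 × 9.81 = 1.8639×10^6 N.
Dynamic pressure q = 0.5 × 1.21 × 148² = 13250 Pa.
CL = W/(q·S) = 1.8639×10^6 / (13250 × 175) = 0.8037.
CD = 0.0177 + 0.0529 × 0.8037² = 0.05187.
L/D = CL/CD = 0.8037 / 0.05187 = 15.5

L/D = 15.5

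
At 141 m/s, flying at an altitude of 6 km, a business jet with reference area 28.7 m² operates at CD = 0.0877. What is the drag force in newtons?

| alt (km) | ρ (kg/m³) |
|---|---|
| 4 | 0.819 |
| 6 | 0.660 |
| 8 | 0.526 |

D = 16500 N

At 6 km, from the table: ρ = 0.660 kg/m³.
Dynamic pressure q = ½ρv² = ½ × 0.66 × 141² = 6561 Pa.
D = q·S·CD = 6561 × 28.7 × 0.0877 = 16500 N ≈ 16.5 kN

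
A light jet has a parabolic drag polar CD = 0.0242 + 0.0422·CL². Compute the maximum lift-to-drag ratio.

(L/D)max = 15.6

For CD = CD0 + K·CL², (L/D)max occurs at CL* = √(CD0/K) and equals 1/(2√(K·CD0)).
(L/D)max = 1/(2√(0.0422 × 0.0242)) = 1/(2 × 0.03196) = 15.6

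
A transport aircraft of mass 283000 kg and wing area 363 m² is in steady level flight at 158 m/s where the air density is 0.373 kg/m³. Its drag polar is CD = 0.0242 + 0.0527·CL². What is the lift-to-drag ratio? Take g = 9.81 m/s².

L/D = 9.87

In steady level flight, lift balances weight: W = mg = 283000 × 9.81 = 2.7762×10^6 N.
Dynamic pressure q = 0.5 × 0.373 × 158² = 4656 Pa.
CL = 2W/(ρv²S) = 2×2.7762×10^6/(0.373×158²×363) = 1.643.
CD = 0.0242 + 0.0527 × 1.643² = 0.1664.
L/D = CL/CD = 1.643 / 0.1664 = 9.87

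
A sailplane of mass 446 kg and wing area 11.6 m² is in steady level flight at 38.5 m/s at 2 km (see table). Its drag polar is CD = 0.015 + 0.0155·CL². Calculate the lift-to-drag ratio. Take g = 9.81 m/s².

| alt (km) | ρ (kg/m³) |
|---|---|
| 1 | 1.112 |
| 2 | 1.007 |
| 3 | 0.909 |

At 2 km, from the table: ρ = 1.007 kg/m³.
Level flight ⇒ L = W = m·g = 446 × 9.81 = 4375.3 N.
Dynamic pressure q = 0.5 × 1.007 × 38.5² = 746.3 Pa.
CL = W/(q·S) = 4375.3 / (746.3 × 11.6) = 0.5054.
CD = 0.015 + 0.0155 × 0.5054² = 0.01896.
L/D = CL/CD = 0.5054 / 0.01896 = 26.7

L/D = 26.7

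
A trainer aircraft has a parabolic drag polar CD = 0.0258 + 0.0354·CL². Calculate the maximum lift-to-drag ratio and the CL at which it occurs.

For CD = CD0 + K·CL², (L/D)max occurs at CL* = √(CD0/K) and equals 1/(2√(K·CD0)).
(L/D)max = 1/(2√(0.0354 × 0.0258)) = 1/(2 × 0.03022) = 16.5
CL* = √(0.0258/0.0354) = 0.854

(L/D)max = 16.5, at CL = 0.854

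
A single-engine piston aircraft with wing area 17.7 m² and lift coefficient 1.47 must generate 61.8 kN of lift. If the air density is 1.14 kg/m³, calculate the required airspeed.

v = 64.6 m/s

L = ½ρv²S·CL ⇒ v = √(2L/(ρ·S·CL))
v = √(2 × 61800 / (1.14 × 17.7 × 1.47)) = √4167 = 64.6 m/s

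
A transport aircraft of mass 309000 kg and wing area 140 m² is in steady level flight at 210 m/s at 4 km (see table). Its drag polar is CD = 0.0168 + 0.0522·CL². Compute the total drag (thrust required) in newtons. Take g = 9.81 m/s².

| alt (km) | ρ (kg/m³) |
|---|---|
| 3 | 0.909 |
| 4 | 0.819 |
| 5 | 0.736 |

D = 2.32×10^5 N

At 4 km, from the table: ρ = 0.819 kg/m³.
Level flight ⇒ L = W = m·g = 309000 × 9.81 = 3.0313×10^6 N.
q = ½ρv² = ½ × 0.819 × 210² = 18060 Pa.
CL = 2W/(ρv²S) = 2×3.0313×10^6/(0.819×210²×140) = 1.199.
CD = 0.0168 + 0.0522 × 1.199² = 0.09184.
D = q·S·CD = 18060 × 140 × 0.09184 = 2.322×10^5 N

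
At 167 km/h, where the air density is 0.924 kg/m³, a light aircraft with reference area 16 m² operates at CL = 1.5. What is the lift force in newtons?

Convert speed: v = 167 km/h ÷ 3.6 = 46.39 m/s.
Dynamic pressure q = ½ρv² = ½ × 0.924 × 46.39² = 994.2 Pa.
L = q·S·CL = 994.2 × 16 × 1.5 = 23900 N ≈ 23.9 kN

L = 23900 N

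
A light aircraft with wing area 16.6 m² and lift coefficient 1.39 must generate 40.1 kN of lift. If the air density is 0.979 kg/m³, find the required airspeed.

L = ½ρv²S·CL ⇒ v = √(2L/(ρ·S·CL))
v = √(2 × 40100 / (0.979 × 16.6 × 1.39)) = √3550 = 59.6 m/s

v = 59.6 m/s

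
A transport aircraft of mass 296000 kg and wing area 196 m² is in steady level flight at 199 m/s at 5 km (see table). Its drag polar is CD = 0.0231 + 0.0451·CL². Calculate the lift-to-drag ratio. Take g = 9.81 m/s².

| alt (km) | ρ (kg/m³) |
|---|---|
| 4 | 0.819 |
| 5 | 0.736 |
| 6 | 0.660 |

L/D = 14.6

At 5 km, from the table: ρ = 0.736 kg/m³.
In steady level flight, lift balances weight: W = mg = 296000 × 9.81 = 2.9038×10^6 N.
q = ½ρv² = ½ × 0.736 × 199² = 14570 Pa.
Required CL = L/(qS) = 2.9038×10^6/(14570·196) = 1.017.
CD = 0.0231 + 0.0451 × 1.017² = 0.06971.
L/D = CL/CD = 1.017 / 0.06971 = 14.6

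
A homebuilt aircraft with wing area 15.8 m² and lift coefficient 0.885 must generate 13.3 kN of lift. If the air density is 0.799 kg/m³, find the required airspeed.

v = 48.8 m/s

L = ½ρv²S·CL ⇒ v = √(2L/(ρ·S·CL))
v = √(2 × 13300 / (0.799 × 15.8 × 0.885)) = √2381 = 48.8 m/s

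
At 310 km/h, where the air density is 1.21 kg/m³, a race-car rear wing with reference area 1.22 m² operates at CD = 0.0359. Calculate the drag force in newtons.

Convert speed: v = 310 km/h ÷ 3.6 = 86.11 m/s.
D = ½ρv²S·CD = ½ × 1.21 × 86.11² × 1.22 × 0.0359 = 196 N

D = 196 N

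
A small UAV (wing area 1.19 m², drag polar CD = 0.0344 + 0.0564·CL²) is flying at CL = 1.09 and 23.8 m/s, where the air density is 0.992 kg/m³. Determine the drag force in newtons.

D = 33.9 N

CD = 0.0344 + 0.0564 × 1.09² = 0.1014
D = ½ρv²S·CD = ½ × 0.992 × 23.8² × 1.19 × 0.1014 = 33.9 N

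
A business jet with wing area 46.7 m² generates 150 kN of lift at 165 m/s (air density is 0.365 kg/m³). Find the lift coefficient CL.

From L = ½ρv²S·CL, rearranging gives CL = 2L/(ρv²S).
CL = 2 × 1.5×10^5 / (0.365 × 165² × 46.7) = 0.646

CL = 0.646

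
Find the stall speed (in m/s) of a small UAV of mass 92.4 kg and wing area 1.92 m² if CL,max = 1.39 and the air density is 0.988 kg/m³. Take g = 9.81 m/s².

V_stall = 26.2 m/s

At stall, lift equals weight: L = W = m·g = 92.4 × 9.81 = 906.4 N.
From L = ½ρV²S·CL,max = W: V_stall = √(2W/(ρSCL,max)) = √(2·906.4/(0.988·1.92·1.39))
V_stall = √687.5 = 26.2 m/s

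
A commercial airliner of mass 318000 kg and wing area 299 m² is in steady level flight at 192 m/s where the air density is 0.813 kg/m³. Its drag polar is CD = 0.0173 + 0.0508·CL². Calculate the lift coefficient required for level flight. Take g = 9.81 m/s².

In steady level flight, lift balances weight: W = mg = 318000 × 9.81 = 3.1196×10^6 N.
Dynamic pressure q = 0.5 × 0.813 × 192² = 14990 Pa.
CL = W/(q·S) = 3.1196×10^6 / (14990 × 299) = 0.6962.

CL = 0.696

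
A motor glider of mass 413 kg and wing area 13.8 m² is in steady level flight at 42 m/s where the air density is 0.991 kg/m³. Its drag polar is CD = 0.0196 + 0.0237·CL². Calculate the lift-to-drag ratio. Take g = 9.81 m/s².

Level flight ⇒ L = W = m·g = 413 × 9.81 = 4051.5 N.
Dynamic pressure q = 0.5 × 0.991 × 42² = 874.1 Pa.
Required CL = L/(qS) = 4051.5/(874.1·13.8) = 0.3359.
CD = 0.0196 + 0.0237 × 0.3359² = 0.02227.
L/D = CL/CD = 0.3359 / 0.02227 = 15.1

L/D = 15.1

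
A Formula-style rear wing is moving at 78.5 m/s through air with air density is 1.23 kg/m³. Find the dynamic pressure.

q = ½ρv² = ½ × 1.23 × 78.5² = 3790 Pa

q = 3790 Pa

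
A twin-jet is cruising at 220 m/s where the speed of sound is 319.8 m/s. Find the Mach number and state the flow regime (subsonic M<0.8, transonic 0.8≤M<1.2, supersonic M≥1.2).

M = v/a = 220 / 319.8 = 0.688
M = 0.688 → subsonic.

M = 0.688 (subsonic)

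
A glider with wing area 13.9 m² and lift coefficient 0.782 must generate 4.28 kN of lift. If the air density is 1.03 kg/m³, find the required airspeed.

v = 27.7 m/s

L = ½ρv²S·CL ⇒ v = √(2L/(ρ·S·CL))
v = √(2 × 4280 / (1.03 × 13.9 × 0.782)) = √764.6 = 27.7 m/s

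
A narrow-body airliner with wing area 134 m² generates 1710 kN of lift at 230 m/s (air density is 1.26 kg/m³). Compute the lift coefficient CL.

CL = 0.383

From L = ½ρv²S·CL, rearranging gives CL = 2L/(ρv²S).
CL = 2 × 1.71×10^6 / (1.26 × 230² × 134) = 0.383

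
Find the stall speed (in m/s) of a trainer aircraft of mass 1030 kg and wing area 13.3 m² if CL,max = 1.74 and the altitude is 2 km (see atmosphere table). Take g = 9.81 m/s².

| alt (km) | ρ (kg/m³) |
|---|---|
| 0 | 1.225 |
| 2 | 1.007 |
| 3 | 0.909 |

V_stall = 29.4 m/s

At 2 km, from the table: ρ = 1.007 kg/m³.
At stall, lift equals weight: L = W = m·g = 1030 × 9.81 = 10100 N.
From L = ½ρV²S·CL,max = W: V_stall = √(2W/(ρSCL,max)) = √(2·10100/(1.007·13.3·1.74))
V_stall = √867.2 = 29.4 m/s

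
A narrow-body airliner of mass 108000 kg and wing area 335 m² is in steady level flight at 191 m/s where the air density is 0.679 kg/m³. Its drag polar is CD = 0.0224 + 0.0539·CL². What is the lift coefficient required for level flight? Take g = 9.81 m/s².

Weight W = mg = 108000 × 9.81 = 1.0595×10^6 N; in level flight L = W.
q = ½ρv² = ½ × 0.679 × 191² = 12390 Pa.
Required CL = L/(qS) = 1.0595×10^6/(12390·335) = 0.2554.

CL = 0.255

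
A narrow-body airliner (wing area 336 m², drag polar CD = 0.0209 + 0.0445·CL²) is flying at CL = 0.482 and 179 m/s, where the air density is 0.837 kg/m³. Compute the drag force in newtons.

CD = 0.0209 + 0.0445 × 0.482² = 0.03124
D = ½ρv²S·CD = ½ × 0.837 × 179² × 336 × 0.03124 = 1.41×10^5 N

D = 1.41×10^5 N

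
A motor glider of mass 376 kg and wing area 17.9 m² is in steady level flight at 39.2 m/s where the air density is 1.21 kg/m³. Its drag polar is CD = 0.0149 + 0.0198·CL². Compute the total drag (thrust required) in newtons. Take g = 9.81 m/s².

D = 264 N

In steady level flight, lift balances weight: W = mg = 376 × 9.81 = 3688.6 N.
q = ½ρv² = ½ × 1.21 × 39.2² = 929.7 Pa.
Required CL = L/(qS) = 3688.6/(929.7·17.9) = 0.2217.
CD = 0.0149 + 0.0198 × 0.2217² = 0.01587.
D = q·S·CD = 929.7 × 17.9 × 0.01587 = 264.1 N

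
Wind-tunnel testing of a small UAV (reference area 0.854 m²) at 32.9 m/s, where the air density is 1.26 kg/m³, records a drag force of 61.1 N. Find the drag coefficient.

From D = ½ρv²S·CD, rearranging gives CD = 2D/(ρv²S).
CD = 2 × 61.1 / (1.26 × 32.9² × 0.854) = 0.105

CD = 0.105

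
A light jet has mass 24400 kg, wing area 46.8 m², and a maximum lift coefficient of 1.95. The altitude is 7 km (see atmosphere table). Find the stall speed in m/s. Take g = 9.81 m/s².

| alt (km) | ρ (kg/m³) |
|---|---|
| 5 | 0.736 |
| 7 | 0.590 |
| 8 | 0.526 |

At 7 km, from the table: ρ = 0.590 kg/m³.
Stall occurs when L = W at CL,max. W = mg = 24400 × 9.81 = 2.394×10^5 N.
From L = ½ρV²S·CL,max = W: V_stall = √(2W/(ρSCL,max)) = √(2·2.394×10^5/(0.59·46.8·1.95))
V_stall = √8891 = 94.3 m/s

V_stall = 94.3 m/s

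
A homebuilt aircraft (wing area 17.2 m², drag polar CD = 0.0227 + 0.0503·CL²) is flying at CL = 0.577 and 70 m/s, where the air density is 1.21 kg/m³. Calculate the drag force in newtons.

CD = 0.0227 + 0.0503 × 0.577² = 0.03945
D = ½ρv²S·CD = ½ × 1.21 × 70² × 17.2 × 0.03945 = 2010 N

D = 2010 N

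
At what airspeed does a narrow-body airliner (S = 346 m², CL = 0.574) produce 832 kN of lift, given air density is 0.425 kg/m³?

L = ½ρv²S·CL ⇒ v = √(2L/(ρ·S·CL))
v = √(2 × 8.32×10^5 / (0.425 × 346 × 0.574)) = √19710 = 140 m/s

v = 140 m/s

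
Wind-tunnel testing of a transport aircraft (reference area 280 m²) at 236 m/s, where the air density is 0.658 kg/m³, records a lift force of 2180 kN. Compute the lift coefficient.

From L = ½ρv²S·CL, rearranging gives CL = 2L/(ρv²S).
CL = 2 × 2.18×10^6 / (0.658 × 236² × 280) = 0.425

CL = 0.425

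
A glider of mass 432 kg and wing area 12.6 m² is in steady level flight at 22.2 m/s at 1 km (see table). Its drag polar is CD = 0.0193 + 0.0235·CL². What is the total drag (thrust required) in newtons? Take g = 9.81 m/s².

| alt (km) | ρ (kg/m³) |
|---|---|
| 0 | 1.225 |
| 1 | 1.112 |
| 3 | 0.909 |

D = 189 N

At 1 km, from the table: ρ = 1.112 kg/m³.
Level flight ⇒ L = W = m·g = 432 × 9.81 = 4237.9 N.
q = ½ρv² = ½ × 1.112 × 22.2² = 274 Pa.
Required CL = L/(qS) = 4237.9/(274·12.6) = 1.227.
CD = 0.0193 + 0.0235 × 1.227² = 0.05471.
D = q·S·CD = 274 × 12.6 × 0.05471 = 188.9 N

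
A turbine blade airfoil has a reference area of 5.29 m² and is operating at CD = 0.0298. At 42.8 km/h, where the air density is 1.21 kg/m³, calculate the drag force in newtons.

Convert speed: v = 42.8 km/h ÷ 3.6 = 11.89 m/s.
D = ½ρv²S·CD = ½ × 1.21 × 11.89² × 5.29 × 0.0298 = 13.5 N

D = 13.5 N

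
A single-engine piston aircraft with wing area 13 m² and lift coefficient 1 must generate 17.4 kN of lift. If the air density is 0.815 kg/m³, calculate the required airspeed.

v = 57.3 m/s

L = ½ρv²S·CL ⇒ v = √(2L/(ρ·S·CL))
v = √(2 × 17400 / (0.815 × 13 × 1)) = √3285 = 57.3 m/s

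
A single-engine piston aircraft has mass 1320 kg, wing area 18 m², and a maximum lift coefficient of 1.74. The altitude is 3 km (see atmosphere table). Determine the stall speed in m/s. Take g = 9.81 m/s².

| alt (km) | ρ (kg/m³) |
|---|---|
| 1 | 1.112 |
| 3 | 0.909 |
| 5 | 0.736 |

V_stall = 30.2 m/s

At 3 km, from the table: ρ = 0.909 kg/m³.
Stall occurs when L = W at CL,max. W = mg = 1320 × 9.81 = 12950 N.
V_stall = √(2W/(ρ·S·CL,max)) = √(2 × 12950 / (0.909 × 18 × 1.74))
V_stall = √909.7 = 30.2 m/s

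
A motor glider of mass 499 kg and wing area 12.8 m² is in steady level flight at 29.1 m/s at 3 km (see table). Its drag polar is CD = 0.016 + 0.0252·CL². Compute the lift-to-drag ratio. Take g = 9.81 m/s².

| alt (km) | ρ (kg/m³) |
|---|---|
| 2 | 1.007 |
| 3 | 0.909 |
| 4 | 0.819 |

L/D = 24.3

At 3 km, from the table: ρ = 0.909 kg/m³.
Weight W = mg = 499 × 9.81 = 4895.2 N; in level flight L = W.
Dynamic pressure q = 0.5 × 0.909 × 29.1² = 384.9 Pa.
CL = 2W/(ρv²S) = 2×4895.2/(0.909×29.1²×12.8) = 0.9937.
CD = 0.016 + 0.0252 × 0.9937² = 0.04088.
L/D = CL/CD = 0.9937 / 0.04088 = 24.3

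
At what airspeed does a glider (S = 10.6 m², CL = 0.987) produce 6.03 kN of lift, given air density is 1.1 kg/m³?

v = 32.4 m/s

L = ½ρv²S·CL ⇒ v = √(2L/(ρ·S·CL))
v = √(2 × 6030 / (1.1 × 10.6 × 0.987)) = √1048 = 32.4 m/s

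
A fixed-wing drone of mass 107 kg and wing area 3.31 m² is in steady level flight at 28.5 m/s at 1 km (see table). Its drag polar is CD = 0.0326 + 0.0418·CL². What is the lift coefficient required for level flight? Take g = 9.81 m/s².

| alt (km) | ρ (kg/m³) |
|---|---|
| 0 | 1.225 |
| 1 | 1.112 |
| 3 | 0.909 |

At 1 km, from the table: ρ = 1.112 kg/m³.
In steady level flight, lift balances weight: W = mg = 107 × 9.81 = 1049.7 N.
Dynamic pressure q = 0.5 × 1.112 × 28.5² = 451.6 Pa.
Required CL = L/(qS) = 1049.7/(451.6·3.31) = 0.7022.

CL = 0.702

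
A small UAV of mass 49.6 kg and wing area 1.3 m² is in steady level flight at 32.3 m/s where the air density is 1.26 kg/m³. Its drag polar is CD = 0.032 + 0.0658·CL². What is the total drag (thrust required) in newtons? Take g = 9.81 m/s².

D = 45.6 N

Level flight ⇒ L = W = m·g = 49.6 × 9.81 = 486.58 N.
q = ½ρv² = ½ × 1.26 × 32.3² = 657.3 Pa.
CL = 2W/(ρv²S) = 2×486.58/(1.26×32.3²×1.3) = 0.5695.
CD = 0.032 + 0.0658 × 0.5695² = 0.05334.
D = q·S·CD = 657.3 × 1.3 × 0.05334 = 45.57 N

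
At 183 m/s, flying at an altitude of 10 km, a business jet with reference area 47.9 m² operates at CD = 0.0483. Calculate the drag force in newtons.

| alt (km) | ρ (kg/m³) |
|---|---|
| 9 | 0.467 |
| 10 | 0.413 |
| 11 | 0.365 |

At 10 km, from the table: ρ = 0.413 kg/m³.
D = ½ρv²S·CD = ½ × 0.413 × 183² × 47.9 × 0.0483 = 16000 N ≈ 16 kN

D = 16000 N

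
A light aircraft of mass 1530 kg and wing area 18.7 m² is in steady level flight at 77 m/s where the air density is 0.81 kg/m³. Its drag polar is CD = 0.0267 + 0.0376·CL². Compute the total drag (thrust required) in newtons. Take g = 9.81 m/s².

Weight W = mg = 1530 × 9.81 = 15009 N; in level flight L = W.
q = ½ρv² = ½ × 0.81 × 77² = 2401 Pa.
CL = 2W/(ρv²S) = 2×15009/(0.81×77²×18.7) = 0.3343.
CD = 0.0267 + 0.0376 × 0.3343² = 0.0309.
D = q·S·CD = 2401 × 18.7 × 0.0309 = 1388 N

D = 1390 N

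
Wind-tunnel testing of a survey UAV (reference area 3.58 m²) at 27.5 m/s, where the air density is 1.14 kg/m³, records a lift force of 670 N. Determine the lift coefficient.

From L = ½ρv²S·CL, rearranging gives CL = 2L/(ρv²S).
CL = 2 × 670 / (1.14 × 27.5² × 3.58) = 0.434

CL = 0.434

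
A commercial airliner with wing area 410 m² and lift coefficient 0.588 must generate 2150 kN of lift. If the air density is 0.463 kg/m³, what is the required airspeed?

v = 196 m/s

L = ½ρv²S·CL ⇒ v = √(2L/(ρ·S·CL))
v = √(2 × 2.15×10^6 / (0.463 × 410 × 0.588)) = √38520 = 196 m/s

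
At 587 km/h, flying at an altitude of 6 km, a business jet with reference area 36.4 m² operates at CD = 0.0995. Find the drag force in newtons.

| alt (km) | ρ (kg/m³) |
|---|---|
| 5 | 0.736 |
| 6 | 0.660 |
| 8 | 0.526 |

At 6 km, from the table: ρ = 0.660 kg/m³.
Convert speed: v = 587 km/h ÷ 3.6 = 163.1 m/s.
Dynamic pressure q = ½ρv² = ½ × 0.66 × 163.1² = 8774 Pa.
D = q·S·CD = 8774 × 36.4 × 0.0995 = 31800 N ≈ 31.8 kN

D = 31800 N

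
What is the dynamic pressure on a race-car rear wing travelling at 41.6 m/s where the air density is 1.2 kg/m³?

q = 1040 Pa

q = ½ρv² = ½ × 1.2 × 41.6² = 1040 Pa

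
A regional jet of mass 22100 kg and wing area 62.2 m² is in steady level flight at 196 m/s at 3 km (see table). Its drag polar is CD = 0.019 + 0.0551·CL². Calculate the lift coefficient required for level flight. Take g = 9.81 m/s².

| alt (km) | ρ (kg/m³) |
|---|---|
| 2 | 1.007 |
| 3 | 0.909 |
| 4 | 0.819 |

At 3 km, from the table: ρ = 0.909 kg/m³.
Weight W = mg = 22100 × 9.81 = 2.168×10^5 N; in level flight L = W.
Dynamic pressure q = 0.5 × 0.909 × 196² = 17460 Pa.
CL = W/(q·S) = 2.168×10^5 / (17460 × 62.2) = 0.1996.

CL = 0.2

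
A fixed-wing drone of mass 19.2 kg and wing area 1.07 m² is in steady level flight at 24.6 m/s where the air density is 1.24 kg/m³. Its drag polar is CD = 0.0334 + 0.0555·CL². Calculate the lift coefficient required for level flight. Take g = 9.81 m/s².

Level flight ⇒ L = W = m·g = 19.2 × 9.81 = 188.35 N.
q = ½ρv² = ½ × 1.24 × 24.6² = 375.2 Pa.
CL = W/(q·S) = 188.35 / (375.2 × 1.07) = 0.4692.

CL = 0.469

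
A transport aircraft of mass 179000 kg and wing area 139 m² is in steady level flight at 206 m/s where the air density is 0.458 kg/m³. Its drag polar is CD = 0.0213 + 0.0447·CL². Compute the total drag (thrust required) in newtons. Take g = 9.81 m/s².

D = 1.31×10^5 N

Weight W = mg = 179000 × 9.81 = 1.756×10^6 N; in level flight L = W.
q = ½ρv² = ½ × 0.458 × 206² = 9718 Pa.
CL = 2W/(ρv²S) = 2×1.756×10^6/(0.458×206²×139) = 1.3.
CD = 0.0213 + 0.0447 × 1.3² = 0.09684.
D = q·S·CD = 9718 × 139 × 0.09684 = 1.308×10^5 N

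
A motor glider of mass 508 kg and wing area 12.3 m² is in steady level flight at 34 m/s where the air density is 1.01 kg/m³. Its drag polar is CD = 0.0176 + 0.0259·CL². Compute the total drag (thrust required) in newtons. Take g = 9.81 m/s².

D = 216 N

In steady level flight, lift balances weight: W = mg = 508 × 9.81 = 4983.5 N.
Dynamic pressure q = 0.5 × 1.01 × 34² = 583.8 Pa.
CL = W/(q·S) = 4983.5 / (583.8 × 12.3) = 0.694.
CD = 0.0176 + 0.0259 × 0.694² = 0.03008.
D = q·S·CD = 583.8 × 12.3 × 0.03008 = 216 N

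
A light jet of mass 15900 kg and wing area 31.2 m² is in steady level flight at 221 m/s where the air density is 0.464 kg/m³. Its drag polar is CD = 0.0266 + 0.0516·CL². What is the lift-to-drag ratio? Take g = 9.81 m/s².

In steady level flight, lift balances weight: W = mg = 15900 × 9.81 = 1.5598×10^5 N.
q = ½ρv² = ½ × 0.464 × 221² = 11330 Pa.
CL = 2W/(ρv²S) = 2×1.5598×10^5/(0.464×221²×31.2) = 0.4412.
CD = 0.0266 + 0.0516 × 0.4412² = 0.03664.
L/D = CL/CD = 0.4412 / 0.03664 = 12

L/D = 12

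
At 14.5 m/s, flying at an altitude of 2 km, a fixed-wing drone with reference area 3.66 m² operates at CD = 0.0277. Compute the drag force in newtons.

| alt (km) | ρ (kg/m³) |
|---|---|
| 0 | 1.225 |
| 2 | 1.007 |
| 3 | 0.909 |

D = 10.7 N

At 2 km, from the table: ρ = 1.007 kg/m³.
D = ½ρv²S·CD = ½ × 1.007 × 14.5² × 3.66 × 0.0277 = 10.7 N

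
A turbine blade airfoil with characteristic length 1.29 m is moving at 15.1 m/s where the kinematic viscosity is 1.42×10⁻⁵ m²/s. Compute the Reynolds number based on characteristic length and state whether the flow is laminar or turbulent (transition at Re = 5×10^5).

Re = v·c/ν = 15.1 × 1.29 / (1.42×10⁻⁵) = 1.37×10^6
Since 1.37×10^6 > 5×10^5, the flow is turbulent.

Re = 1.37×10^6 (turbulent)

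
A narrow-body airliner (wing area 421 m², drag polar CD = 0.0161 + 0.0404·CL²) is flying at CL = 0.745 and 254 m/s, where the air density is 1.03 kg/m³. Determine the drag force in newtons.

D = 5.39×10^5 N

CD = 0.0161 + 0.0404 × 0.745² = 0.03852
D = ½ρv²S·CD = ½ × 1.03 × 254² × 421 × 0.03852 = 5.39×10^5 N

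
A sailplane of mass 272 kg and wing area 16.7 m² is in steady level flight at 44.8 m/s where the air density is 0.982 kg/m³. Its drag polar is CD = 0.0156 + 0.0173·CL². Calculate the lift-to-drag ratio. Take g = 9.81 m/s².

L/D = 10.1

In steady level flight, lift balances weight: W = mg = 272 × 9.81 = 2668.3 N.
Dynamic pressure q = 0.5 × 0.982 × 44.8² = 985.5 Pa.
CL = 2W/(ρv²S) = 2×2668.3/(0.982×44.8²×16.7) = 0.1621.
CD = 0.0156 + 0.0173 × 0.1621² = 0.01605.
L/D = CL/CD = 0.1621 / 0.01605 = 10.1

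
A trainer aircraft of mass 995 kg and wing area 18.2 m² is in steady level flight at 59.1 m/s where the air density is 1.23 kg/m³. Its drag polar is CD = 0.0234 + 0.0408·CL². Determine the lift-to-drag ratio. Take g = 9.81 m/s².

L/D = 9.62

In steady level flight, lift balances weight: W = mg = 995 × 9.81 = 9761 N.
q = ½ρv² = ½ × 1.23 × 59.1² = 2148 Pa.
Required CL = L/(qS) = 9761/(2148·18.2) = 0.2497.
CD = 0.0234 + 0.0408 × 0.2497² = 0.02594.
L/D = CL/CD = 0.2497 / 0.02594 = 9.62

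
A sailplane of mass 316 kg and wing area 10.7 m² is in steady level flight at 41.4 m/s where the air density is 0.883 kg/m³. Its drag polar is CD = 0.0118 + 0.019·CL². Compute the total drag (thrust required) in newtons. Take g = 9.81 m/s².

In steady level flight, lift balances weight: W = mg = 316 × 9.81 = 3100 N.
q = ½ρv² = ½ × 0.883 × 41.4² = 756.7 Pa.
CL = W/(q·S) = 3100 / (756.7 × 10.7) = 0.3829.
CD = 0.0118 + 0.019 × 0.3829² = 0.01459.
D = q·S·CD = 756.7 × 10.7 × 0.01459 = 118.1 N

D = 118 N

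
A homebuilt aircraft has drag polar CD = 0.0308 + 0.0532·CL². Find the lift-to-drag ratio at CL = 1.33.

L/D = 10.6

CD = 0.0308 + 0.0532 × 1.33² = 0.1249
L/D = CL/CD = 1.33 / 0.1249 = 10.6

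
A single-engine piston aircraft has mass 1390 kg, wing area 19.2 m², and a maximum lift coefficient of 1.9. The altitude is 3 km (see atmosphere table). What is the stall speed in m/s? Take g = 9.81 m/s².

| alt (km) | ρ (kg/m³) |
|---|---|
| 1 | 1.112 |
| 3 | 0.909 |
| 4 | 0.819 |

At 3 km, from the table: ρ = 0.909 kg/m³.
Weight W = mg = 1390 × 9.81 = 13640 N.
V_stall = √(2W/(ρ·S·CL,max)) = √(2 × 13640 / (0.909 × 19.2 × 1.9))
V_stall = √822.4 = 28.7 m/s

V_stall = 28.7 m/s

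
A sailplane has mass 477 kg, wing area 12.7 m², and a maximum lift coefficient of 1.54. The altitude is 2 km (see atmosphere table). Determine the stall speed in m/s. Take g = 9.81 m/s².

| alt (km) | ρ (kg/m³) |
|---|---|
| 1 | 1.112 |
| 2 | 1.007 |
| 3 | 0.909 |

At 2 km, from the table: ρ = 1.007 kg/m³.
Weight W = mg = 477 × 9.81 = 4679 N.
From L = ½ρV²S·CL,max = W: V_stall = √(2W/(ρSCL,max)) = √(2·4679/(1.007·12.7·1.54))
V_stall = √475.2 = 21.8 m/s

V_stall = 21.8 m/s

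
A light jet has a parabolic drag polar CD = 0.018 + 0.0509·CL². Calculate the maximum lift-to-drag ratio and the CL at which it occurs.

(L/D)max = 16.5, at CL = 0.595

For CD = CD0 + K·CL², (L/D)max occurs at CL* = √(CD0/K) and equals 1/(2√(K·CD0)).
(L/D)max = 1/(2√(0.0509 × 0.018)) = 1/(2 × 0.03027) = 16.5
CL* = √(0.018/0.0509) = 0.595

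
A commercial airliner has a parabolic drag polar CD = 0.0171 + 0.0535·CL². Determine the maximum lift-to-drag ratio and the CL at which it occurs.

For CD = CD0 + K·CL², (L/D)max occurs at CL* = √(CD0/K) and equals 1/(2√(K·CD0)).
(L/D)max = 1/(2√(0.0535 × 0.0171)) = 1/(2 × 0.03025) = 16.5
CL* = √(0.0171/0.0535) = 0.565

(L/D)max = 16.5, at CL = 0.565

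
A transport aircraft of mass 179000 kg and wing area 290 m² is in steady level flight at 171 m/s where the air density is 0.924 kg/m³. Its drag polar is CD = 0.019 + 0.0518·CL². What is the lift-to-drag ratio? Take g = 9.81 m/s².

L/D = 15.2

In steady level flight, lift balances weight: W = mg = 179000 × 9.81 = 1.756×10^6 N.
q = ½ρv² = ½ × 0.924 × 171² = 13510 Pa.
Required CL = L/(qS) = 1.756×10^6/(13510·290) = 0.4482.
CD = 0.019 + 0.0518 × 0.4482² = 0.02941.
L/D = CL/CD = 0.4482 / 0.02941 = 15.2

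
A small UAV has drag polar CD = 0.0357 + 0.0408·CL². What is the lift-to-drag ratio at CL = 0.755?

L/D = 12.8

CD = 0.0357 + 0.0408 × 0.755² = 0.05896
L/D = CL/CD = 0.755 / 0.05896 = 12.8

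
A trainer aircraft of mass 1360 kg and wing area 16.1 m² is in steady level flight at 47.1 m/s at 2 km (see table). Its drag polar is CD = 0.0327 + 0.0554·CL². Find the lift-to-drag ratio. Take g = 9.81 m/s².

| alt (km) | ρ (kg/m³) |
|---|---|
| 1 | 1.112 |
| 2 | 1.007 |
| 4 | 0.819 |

L/D = 11.7

At 2 km, from the table: ρ = 1.007 kg/m³.
Weight W = mg = 1360 × 9.81 = 13342 N; in level flight L = W.
Dynamic pressure q = 0.5 × 1.007 × 47.1² = 1117 Pa.
CL = W/(q·S) = 13342 / (1117 × 16.1) = 0.7419.
CD = 0.0327 + 0.0554 × 0.7419² = 0.06319.
L/D = CL/CD = 0.7419 / 0.06319 = 11.7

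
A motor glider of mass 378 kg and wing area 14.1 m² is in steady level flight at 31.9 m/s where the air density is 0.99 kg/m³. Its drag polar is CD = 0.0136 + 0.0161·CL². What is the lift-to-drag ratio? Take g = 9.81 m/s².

In steady level flight, lift balances weight: W = mg = 378 × 9.81 = 3708.2 N.
Dynamic pressure q = 0.5 × 0.99 × 31.9² = 503.7 Pa.
Required CL = L/(qS) = 3708.2/(503.7·14.1) = 0.5221.
CD = 0.0136 + 0.0161 × 0.5221² = 0.01799.
L/D = CL/CD = 0.5221 / 0.01799 = 29

L/D = 29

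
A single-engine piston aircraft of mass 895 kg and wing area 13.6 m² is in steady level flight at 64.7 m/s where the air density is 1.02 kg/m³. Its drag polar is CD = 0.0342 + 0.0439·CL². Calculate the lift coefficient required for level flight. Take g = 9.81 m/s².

Level flight ⇒ L = W = m·g = 895 × 9.81 = 8780 N.
q = ½ρv² = ½ × 1.02 × 64.7² = 2135 Pa.
CL = 2W/(ρv²S) = 2×8780/(1.02×64.7²×13.6) = 0.3024.

CL = 0.302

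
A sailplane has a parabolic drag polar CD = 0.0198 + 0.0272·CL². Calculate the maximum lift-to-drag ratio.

For CD = CD0 + K·CL², (L/D)max occurs at CL* = √(CD0/K) and equals 1/(2√(K·CD0)).
(L/D)max = 1/(2√(0.0272 × 0.0198)) = 1/(2 × 0.02321) = 21.5

(L/D)max = 21.5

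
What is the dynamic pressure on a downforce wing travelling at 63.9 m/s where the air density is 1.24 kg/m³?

q = ½ρv² = ½ × 1.24 × 63.9² = 2530 Pa

q = 2530 Pa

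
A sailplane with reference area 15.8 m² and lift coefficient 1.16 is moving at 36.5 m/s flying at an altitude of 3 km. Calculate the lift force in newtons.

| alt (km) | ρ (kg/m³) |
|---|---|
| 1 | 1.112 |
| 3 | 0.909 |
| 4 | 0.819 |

At 3 km, from the table: ρ = 0.909 kg/m³.
Dynamic pressure q = ½ρv² = ½ × 0.909 × 36.5² = 605.5 Pa.
L = q·S·CL = 605.5 × 15.8 × 1.16 = 11100 N ≈ 11.1 kN

L = 11100 N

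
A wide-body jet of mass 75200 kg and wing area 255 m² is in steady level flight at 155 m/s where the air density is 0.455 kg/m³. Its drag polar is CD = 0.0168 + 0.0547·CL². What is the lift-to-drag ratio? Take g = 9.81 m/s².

In steady level flight, lift balances weight: W = mg = 75200 × 9.81 = 7.3771×10^5 N.
q = ½ρv² = ½ × 0.455 × 155² = 5466 Pa.
CL = 2W/(ρv²S) = 2×7.3771×10^5/(0.455×155²×255) = 0.5293.
CD = 0.0168 + 0.0547 × 0.5293² = 0.03212.
L/D = CL/CD = 0.5293 / 0.03212 = 16.5

L/D = 16.5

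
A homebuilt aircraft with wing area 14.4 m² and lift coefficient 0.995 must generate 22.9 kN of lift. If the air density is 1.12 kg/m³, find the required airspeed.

L = ½ρv²S·CL ⇒ v = √(2L/(ρ·S·CL))
v = √(2 × 22900 / (1.12 × 14.4 × 0.995)) = √2854 = 53.4 m/s

v = 53.4 m/s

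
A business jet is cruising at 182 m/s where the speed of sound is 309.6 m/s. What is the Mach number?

M = v/a = 182 / 309.6 = 0.588

M = 0.588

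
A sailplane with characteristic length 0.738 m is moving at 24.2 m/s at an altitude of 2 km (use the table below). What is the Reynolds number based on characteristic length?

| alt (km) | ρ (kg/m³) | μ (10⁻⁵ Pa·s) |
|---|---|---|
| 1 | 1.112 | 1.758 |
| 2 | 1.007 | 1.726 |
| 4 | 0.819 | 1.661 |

At 2 km, from the table: ρ = 1.007 kg/m³, μ = 1.726×10⁻⁵ Pa·s.
Re = ρ·v·c/μ = 1.007 × 24.2 × 0.738 / (1.726×10⁻⁵) = 1.04×10^6

Re = 1.04×10^6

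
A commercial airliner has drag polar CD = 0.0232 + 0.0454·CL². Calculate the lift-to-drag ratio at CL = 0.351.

L/D = 12.2

CD = 0.0232 + 0.0454 × 0.351² = 0.02879
L/D = CL/CD = 0.351 / 0.02879 = 12.2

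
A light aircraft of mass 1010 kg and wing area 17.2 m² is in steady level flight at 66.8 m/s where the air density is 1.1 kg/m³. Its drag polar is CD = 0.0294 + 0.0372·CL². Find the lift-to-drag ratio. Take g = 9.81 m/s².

L/D = 7.46

Level flight ⇒ L = W = m·g = 1010 × 9.81 = 9908.1 N.
q = ½ρv² = ½ × 1.1 × 66.8² = 2454 Pa.
Required CL = L/(qS) = 9908.1/(2454·17.2) = 0.2347.
CD = 0.0294 + 0.0372 × 0.2347² = 0.03145.
L/D = CL/CD = 0.2347 / 0.03145 = 7.46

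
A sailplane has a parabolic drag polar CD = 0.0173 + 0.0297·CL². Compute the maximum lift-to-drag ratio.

For CD = CD0 + K·CL², (L/D)max occurs at CL* = √(CD0/K) and equals 1/(2√(K·CD0)).
(L/D)max = 1/(2√(0.0297 × 0.0173)) = 1/(2 × 0.02267) = 22.1

(L/D)max = 22.1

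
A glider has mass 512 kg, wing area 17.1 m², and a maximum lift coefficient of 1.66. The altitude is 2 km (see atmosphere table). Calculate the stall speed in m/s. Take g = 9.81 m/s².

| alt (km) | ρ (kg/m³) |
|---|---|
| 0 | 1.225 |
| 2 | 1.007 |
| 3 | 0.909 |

V_stall = 18.7 m/s

At 2 km, from the table: ρ = 1.007 kg/m³.
Weight W = mg = 512 × 9.81 = 5023 N.
V_stall = √(2W/(ρ·S·CL,max)) = √(2 × 5023 / (1.007 × 17.1 × 1.66))
V_stall = √351.4 = 18.7 m/s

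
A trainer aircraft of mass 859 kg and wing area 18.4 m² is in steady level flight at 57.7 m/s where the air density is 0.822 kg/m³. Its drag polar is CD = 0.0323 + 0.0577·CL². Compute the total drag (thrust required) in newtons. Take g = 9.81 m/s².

D = 976 N

Level flight ⇒ L = W = m·g = 859 × 9.81 = 8426.8 N.
Dynamic pressure q = 0.5 × 0.822 × 57.7² = 1368 Pa.
CL = W/(q·S) = 8426.8 / (1368 × 18.4) = 0.3347.
CD = 0.0323 + 0.0577 × 0.3347² = 0.03876.
D = q·S·CD = 1368 × 18.4 × 0.03876 = 976 N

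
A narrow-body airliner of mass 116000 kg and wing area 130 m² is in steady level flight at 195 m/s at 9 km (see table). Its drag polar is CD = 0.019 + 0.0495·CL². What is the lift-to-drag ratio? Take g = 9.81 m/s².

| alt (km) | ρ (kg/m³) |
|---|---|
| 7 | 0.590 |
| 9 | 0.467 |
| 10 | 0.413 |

At 9 km, from the table: ρ = 0.467 kg/m³.
Level flight ⇒ L = W = m·g = 116000 × 9.81 = 1.138×10^6 N.
Dynamic pressure q = 0.5 × 0.467 × 195² = 8879 Pa.
CL = W/(q·S) = 1.138×10^6 / (8879 × 130) = 0.9859.
CD = 0.019 + 0.0495 × 0.9859² = 0.06711.
L/D = CL/CD = 0.9859 / 0.06711 = 14.7

L/D = 14.7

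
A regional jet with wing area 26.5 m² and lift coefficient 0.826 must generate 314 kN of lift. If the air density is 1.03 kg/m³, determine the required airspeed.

v = 167 m/s

L = ½ρv²S·CL ⇒ v = √(2L/(ρ·S·CL))
v = √(2 × 3.14×10^5 / (1.03 × 26.5 × 0.826)) = √27850 = 167 m/s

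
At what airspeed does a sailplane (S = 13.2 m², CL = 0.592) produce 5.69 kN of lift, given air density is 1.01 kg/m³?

L = ½ρv²S·CL ⇒ v = √(2L/(ρ·S·CL))
v = √(2 × 5690 / (1.01 × 13.2 × 0.592)) = √1442 = 38 m/s

v = 38 m/s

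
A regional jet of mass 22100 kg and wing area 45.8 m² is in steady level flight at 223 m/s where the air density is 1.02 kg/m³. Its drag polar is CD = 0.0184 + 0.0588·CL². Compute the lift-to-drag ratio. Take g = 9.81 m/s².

L/D = 9.13

In steady level flight, lift balances weight: W = mg = 22100 × 9.81 = 2.168×10^5 N.
Dynamic pressure q = 0.5 × 1.02 × 223² = 25360 Pa.
Required CL = L/(qS) = 2.168×10^5/(25360·45.8) = 0.1866.
CD = 0.0184 + 0.0588 × 0.1866² = 0.02045.
L/D = CL/CD = 0.1866 / 0.02045 = 9.13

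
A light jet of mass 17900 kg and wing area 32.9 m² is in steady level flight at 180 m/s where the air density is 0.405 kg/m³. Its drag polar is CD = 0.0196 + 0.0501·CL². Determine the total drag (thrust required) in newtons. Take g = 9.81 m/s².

D = 11400 N

Level flight ⇒ L = W = m·g = 17900 × 9.81 = 1.756×10^5 N.
Dynamic pressure q = 0.5 × 0.405 × 180² = 6561 Pa.
Required CL = L/(qS) = 1.756×10^5/(6561·32.9) = 0.8135.
CD = 0.0196 + 0.0501 × 0.8135² = 0.05276.
D = q·S·CD = 6561 × 32.9 × 0.05276 = 11390 N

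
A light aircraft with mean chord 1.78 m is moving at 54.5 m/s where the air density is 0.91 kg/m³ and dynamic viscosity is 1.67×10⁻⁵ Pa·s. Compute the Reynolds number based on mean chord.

Re = 5.29×10^6

Re = ρ·v·c/μ = 0.91 × 54.5 × 1.78 / (1.67×10⁻⁵) = 5.29×10^6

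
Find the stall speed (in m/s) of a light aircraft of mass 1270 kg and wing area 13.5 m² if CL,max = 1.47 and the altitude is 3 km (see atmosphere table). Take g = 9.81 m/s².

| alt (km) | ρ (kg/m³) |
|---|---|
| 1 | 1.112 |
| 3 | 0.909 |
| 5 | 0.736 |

At 3 km, from the table: ρ = 0.909 kg/m³.
At stall, lift equals weight: L = W = m·g = 1270 × 9.81 = 12460 N.
V_stall = √(2W/(ρ·S·CL,max)) = √(2 × 12460 / (0.909 × 13.5 × 1.47))
V_stall = √1381 = 37.2 m/s

V_stall = 37.2 m/s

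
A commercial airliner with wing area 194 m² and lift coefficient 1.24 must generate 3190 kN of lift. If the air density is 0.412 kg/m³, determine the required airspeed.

v = 254 m/s

L = ½ρv²S·CL ⇒ v = √(2L/(ρ·S·CL))
v = √(2 × 3.19×10^6 / (0.412 × 194 × 1.24)) = √64370 = 254 m/s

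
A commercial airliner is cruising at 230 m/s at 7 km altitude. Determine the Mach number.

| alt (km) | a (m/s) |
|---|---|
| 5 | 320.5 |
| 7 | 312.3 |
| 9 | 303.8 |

At 7 km, from the table: a = 312.3 m/s.
M = v/a = 230 / 312.3 = 0.736

M = 0.736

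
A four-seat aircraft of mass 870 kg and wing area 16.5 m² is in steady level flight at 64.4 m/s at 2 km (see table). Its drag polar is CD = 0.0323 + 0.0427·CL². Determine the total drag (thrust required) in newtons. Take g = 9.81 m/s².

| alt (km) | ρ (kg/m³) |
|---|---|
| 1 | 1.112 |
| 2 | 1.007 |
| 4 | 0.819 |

At 2 km, from the table: ρ = 1.007 kg/m³.
Weight W = mg = 870 × 9.81 = 8534.7 N; in level flight L = W.
q = ½ρv² = ½ × 1.007 × 64.4² = 2088 Pa.
CL = W/(q·S) = 8534.7 / (2088 × 16.5) = 0.2477.
CD = 0.0323 + 0.0427 × 0.2477² = 0.03492.
D = q·S·CD = 2088 × 16.5 × 0.03492 = 1203 N

D = 1200 N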